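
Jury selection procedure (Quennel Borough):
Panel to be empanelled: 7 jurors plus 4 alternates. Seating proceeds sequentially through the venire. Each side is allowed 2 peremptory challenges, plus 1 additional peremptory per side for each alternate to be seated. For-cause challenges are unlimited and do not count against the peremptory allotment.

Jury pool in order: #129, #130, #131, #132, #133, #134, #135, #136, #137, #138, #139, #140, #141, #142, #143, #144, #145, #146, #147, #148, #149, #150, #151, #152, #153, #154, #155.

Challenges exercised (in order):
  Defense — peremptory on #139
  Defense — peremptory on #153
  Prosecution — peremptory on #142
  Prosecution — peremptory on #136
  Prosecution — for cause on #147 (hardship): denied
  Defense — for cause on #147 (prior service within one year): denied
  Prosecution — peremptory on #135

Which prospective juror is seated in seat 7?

137

Removed: #135, #136, #139, #142, #153. (#147 stays — for-cause denied.)
Filling seats in venire order through position 7: #129, #130, #131, #132, #133, #134, #137.
So seat 7 is #137.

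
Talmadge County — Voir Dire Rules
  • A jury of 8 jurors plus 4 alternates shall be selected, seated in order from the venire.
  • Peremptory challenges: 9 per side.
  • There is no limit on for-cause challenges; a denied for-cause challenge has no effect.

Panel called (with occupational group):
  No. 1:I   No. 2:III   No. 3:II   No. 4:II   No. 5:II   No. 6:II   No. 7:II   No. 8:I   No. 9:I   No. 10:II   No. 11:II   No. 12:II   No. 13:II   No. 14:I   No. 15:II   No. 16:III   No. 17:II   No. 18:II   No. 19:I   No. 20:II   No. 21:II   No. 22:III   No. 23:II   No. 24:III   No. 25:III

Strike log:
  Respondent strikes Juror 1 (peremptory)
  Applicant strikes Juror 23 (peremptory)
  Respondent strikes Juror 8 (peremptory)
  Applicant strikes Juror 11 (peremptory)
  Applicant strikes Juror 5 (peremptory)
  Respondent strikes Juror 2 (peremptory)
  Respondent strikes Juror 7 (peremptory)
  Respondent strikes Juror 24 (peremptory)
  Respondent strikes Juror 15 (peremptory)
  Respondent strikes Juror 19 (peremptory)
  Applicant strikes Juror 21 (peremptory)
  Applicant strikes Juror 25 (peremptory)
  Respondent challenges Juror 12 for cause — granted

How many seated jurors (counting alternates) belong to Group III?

2

Removed: #1, #2, #5, #7, #8, #11, #12, #15, #19, #21, #23, #24, #25.
Seated (12 incl. alternates): #3, #4, #6, #9, #10, #13, #14, #16, #17, #18, #20, #22.
Of those, in Group III: #16, #22 → 2.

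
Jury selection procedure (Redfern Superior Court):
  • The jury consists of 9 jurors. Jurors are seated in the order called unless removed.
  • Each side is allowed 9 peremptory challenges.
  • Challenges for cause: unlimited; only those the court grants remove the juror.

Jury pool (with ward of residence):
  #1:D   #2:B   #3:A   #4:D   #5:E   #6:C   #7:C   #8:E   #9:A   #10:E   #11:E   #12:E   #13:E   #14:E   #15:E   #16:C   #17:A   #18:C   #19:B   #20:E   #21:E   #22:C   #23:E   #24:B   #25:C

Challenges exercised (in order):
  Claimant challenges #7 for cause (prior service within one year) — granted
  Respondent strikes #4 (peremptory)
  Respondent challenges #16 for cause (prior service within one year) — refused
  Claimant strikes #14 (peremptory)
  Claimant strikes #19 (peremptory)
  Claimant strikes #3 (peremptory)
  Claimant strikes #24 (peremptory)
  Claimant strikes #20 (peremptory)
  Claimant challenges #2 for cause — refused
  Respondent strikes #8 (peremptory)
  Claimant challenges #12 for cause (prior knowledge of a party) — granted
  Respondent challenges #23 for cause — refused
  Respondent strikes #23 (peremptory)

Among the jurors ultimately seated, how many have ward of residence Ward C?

Removed: #3, #4, #7, #8, #12, #14, #19, #20, #23, #24.
Seated jurors 1–9: #1, #2, #5, #6, #9, #10, #11, #13, #15.
Of those, in Ward C: #6 → 1.

1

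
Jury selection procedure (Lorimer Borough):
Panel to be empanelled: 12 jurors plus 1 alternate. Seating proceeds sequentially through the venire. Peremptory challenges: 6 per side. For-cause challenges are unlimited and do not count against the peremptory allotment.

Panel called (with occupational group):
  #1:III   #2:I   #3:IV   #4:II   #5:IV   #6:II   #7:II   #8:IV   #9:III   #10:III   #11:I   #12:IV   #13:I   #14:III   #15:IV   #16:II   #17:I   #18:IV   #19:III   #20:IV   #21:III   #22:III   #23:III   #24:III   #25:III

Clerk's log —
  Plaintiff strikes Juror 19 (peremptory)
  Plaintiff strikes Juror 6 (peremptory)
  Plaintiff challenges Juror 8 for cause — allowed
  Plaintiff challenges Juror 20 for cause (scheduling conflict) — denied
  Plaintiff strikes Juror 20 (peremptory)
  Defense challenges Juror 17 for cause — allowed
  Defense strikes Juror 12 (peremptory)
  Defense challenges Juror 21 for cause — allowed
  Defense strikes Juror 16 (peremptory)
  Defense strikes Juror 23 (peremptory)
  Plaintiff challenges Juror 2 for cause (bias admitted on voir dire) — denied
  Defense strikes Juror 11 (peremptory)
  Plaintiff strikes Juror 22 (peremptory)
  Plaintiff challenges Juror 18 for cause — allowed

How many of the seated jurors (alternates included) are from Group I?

Removed: #6, #8, #11, #12, #16, #17, #18, #19, #20, #21, #22, #23.
Seated (13 incl. alternates): #1, #2, #3, #4, #5, #7, #9, #10, #13, #14, #15, #24, #25.
Of those, in Group I: #2, #13 → 2.

2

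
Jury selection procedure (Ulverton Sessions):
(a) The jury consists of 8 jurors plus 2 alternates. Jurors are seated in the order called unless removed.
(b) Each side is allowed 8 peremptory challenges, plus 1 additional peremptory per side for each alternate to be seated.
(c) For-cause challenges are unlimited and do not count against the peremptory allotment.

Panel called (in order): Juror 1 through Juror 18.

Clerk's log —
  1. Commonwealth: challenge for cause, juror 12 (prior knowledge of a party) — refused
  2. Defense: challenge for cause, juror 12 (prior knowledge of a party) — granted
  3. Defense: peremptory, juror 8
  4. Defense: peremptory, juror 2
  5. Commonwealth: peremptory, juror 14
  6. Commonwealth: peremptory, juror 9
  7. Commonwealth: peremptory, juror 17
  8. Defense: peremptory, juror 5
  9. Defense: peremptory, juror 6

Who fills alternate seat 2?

Removed: #2, #5, #6, #8, #9, #12, #14, #17.
Seating in order: seats 1–8 → #1, #3, #4, #7, #10, #11, #13, #15; alternates → #16, #18.
So alternate 2 is #18.

18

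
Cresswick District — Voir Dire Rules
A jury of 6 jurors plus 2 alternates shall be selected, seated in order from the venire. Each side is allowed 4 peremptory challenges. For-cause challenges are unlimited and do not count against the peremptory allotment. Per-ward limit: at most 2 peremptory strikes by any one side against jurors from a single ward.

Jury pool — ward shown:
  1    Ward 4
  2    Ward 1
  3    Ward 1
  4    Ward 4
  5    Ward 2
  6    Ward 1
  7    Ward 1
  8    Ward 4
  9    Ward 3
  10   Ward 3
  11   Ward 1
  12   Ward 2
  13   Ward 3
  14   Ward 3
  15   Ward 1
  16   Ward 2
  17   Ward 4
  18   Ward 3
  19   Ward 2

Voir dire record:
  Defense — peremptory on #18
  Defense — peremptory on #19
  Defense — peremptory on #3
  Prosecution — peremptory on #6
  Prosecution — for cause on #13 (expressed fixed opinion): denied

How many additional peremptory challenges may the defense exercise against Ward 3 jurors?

Defense peremptories so far: #18, #19, #3 — 3 of 4 used, 1 left overall.
Against Ward 3: #18 — 1 used; per-ward cap 2 leaves 1.
Binding limit: min(1, 1) = 1.

1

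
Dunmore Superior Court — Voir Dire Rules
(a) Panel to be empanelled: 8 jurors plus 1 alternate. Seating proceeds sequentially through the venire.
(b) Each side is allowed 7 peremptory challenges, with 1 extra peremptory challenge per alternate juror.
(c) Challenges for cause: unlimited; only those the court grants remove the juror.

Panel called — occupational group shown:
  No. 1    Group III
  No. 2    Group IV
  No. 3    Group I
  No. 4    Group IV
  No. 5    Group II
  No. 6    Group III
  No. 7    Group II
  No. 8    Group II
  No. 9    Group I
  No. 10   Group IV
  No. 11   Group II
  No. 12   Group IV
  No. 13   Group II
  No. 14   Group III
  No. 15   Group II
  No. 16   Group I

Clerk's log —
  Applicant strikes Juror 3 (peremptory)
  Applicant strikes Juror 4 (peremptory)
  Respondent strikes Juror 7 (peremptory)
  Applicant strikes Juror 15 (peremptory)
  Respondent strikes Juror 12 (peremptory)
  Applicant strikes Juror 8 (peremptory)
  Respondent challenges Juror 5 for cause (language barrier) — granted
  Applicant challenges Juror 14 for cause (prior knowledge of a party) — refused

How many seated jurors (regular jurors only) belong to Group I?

1

Removed: #3, #4, #5, #7, #8, #12, #15.
Seated jurors 1–8: #1, #2, #6, #9, #10, #11, #13, #14 (alternates #16 not counted).
Of those, in Group I: #9 → 1.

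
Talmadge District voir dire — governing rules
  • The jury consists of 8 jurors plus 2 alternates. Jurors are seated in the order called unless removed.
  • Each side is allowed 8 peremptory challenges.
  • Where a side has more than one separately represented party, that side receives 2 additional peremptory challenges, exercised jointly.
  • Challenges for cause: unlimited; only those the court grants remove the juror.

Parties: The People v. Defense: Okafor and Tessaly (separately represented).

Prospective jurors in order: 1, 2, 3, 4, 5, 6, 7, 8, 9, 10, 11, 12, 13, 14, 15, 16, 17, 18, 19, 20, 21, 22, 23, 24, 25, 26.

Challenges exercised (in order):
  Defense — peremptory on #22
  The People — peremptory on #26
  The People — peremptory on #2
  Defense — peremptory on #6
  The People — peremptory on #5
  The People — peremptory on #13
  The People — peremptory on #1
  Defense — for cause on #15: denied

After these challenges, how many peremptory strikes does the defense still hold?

8

Defense allotment: 8 base + 2 multi-party = 10.
Defense peremptories used: #22, #6 — 2 (the for-cause on #15 doesn't count).
Remaining: 10 − 2 = 8.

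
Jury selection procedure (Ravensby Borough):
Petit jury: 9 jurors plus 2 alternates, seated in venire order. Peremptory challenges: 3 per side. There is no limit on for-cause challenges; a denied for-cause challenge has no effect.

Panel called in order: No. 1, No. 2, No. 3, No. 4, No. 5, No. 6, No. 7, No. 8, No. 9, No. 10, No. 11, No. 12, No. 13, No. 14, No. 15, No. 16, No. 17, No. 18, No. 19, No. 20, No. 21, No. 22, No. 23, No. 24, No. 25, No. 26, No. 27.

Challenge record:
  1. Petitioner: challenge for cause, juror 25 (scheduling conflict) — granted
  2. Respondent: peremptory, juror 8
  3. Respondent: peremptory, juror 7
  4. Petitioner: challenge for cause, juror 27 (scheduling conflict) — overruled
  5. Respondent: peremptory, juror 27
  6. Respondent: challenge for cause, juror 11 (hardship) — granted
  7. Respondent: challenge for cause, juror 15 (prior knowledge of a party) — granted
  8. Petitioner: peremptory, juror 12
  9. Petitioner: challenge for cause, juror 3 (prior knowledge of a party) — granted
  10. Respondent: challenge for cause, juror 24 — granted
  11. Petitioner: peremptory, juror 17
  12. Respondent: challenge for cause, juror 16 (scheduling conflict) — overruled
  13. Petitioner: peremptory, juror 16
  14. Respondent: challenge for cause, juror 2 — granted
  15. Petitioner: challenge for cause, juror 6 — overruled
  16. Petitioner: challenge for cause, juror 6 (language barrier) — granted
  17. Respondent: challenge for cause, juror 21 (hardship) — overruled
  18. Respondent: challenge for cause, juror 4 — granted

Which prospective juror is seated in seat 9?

20

Removed: #2, #3, #4, #6, #7, #8, #11, #12, #15, #16, #17, #24, #25, #27. (#21 stays — for-cause denied.)
Filling seats in venire order through position 9: #1, #5, #9, #10, #13, #14, #18, #19, #20.
So seat 9 is #20.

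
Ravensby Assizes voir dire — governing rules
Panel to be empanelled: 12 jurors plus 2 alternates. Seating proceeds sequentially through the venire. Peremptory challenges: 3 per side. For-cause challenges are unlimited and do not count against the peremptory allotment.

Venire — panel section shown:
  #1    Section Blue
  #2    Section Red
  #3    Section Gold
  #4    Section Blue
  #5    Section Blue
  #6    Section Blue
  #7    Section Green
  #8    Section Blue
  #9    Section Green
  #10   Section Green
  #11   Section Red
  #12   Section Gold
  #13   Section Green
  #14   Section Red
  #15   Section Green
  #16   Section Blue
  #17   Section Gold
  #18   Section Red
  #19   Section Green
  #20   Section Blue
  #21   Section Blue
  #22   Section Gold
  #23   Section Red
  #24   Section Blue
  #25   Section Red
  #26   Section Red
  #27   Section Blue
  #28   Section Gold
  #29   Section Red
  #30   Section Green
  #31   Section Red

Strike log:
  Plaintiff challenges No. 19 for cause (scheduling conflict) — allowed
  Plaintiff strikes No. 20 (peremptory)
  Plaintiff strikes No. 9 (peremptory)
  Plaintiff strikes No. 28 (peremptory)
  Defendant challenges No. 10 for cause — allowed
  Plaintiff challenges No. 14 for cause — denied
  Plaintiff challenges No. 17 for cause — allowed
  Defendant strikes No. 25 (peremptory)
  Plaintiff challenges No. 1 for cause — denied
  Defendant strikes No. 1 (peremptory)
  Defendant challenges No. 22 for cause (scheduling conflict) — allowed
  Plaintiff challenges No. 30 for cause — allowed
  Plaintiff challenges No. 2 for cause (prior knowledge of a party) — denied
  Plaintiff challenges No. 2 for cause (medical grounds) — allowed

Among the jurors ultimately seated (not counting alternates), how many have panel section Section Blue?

Removed: #1, #2, #9, #10, #17, #19, #20, #22, #25, #28, #30.
Seated jurors 1–12: #3, #4, #5, #6, #7, #8, #11, #12, #13, #14, #15, #16 (alternates #18, #21 not counted).
Of those, in Section Blue: #4, #5, #6, #8, #16 → 5.

5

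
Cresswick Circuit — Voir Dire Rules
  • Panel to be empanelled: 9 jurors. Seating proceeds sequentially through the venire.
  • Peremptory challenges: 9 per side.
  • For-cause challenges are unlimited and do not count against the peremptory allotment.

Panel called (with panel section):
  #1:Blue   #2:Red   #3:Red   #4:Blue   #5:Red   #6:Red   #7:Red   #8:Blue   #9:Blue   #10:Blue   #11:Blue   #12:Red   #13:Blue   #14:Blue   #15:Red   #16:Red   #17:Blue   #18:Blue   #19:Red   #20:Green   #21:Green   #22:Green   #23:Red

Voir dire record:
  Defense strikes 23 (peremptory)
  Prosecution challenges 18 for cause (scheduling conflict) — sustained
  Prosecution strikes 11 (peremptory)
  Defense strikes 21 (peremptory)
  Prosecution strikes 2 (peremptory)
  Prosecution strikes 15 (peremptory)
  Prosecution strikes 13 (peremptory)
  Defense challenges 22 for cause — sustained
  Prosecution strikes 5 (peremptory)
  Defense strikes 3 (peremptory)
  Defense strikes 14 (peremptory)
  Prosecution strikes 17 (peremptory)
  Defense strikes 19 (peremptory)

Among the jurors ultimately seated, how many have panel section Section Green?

Removed: #2, #3, #5, #11, #13, #14, #15, #17, #18, #19, #21, #22, #23.
Seated jurors 1–9: #1, #4, #6, #7, #8, #9, #10, #12, #16.
None of those are in Section Green → 0.

0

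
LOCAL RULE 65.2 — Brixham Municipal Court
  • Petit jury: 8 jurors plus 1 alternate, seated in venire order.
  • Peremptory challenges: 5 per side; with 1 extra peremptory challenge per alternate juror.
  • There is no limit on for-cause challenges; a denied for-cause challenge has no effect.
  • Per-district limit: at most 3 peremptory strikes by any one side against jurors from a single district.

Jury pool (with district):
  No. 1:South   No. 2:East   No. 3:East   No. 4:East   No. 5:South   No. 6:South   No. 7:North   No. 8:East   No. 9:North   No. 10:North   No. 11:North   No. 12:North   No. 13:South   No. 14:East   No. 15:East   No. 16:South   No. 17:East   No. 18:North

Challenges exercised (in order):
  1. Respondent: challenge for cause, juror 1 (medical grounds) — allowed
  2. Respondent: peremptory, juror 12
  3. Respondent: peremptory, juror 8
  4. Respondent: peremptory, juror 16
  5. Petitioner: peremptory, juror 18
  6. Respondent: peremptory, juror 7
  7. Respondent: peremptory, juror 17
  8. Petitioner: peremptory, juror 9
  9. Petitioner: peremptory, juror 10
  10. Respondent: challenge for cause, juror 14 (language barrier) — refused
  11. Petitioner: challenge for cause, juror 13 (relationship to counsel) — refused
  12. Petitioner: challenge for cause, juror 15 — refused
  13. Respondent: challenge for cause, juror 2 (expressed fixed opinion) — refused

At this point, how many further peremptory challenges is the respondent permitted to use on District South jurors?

Respondent peremptories so far: #12, #8, #16, #7, #17 — 5 of 6 used, 1 left overall.
Against District South: #16 — 1 used; per-district cap 3 leaves 2.
Binding limit: min(1, 2) = 1.

1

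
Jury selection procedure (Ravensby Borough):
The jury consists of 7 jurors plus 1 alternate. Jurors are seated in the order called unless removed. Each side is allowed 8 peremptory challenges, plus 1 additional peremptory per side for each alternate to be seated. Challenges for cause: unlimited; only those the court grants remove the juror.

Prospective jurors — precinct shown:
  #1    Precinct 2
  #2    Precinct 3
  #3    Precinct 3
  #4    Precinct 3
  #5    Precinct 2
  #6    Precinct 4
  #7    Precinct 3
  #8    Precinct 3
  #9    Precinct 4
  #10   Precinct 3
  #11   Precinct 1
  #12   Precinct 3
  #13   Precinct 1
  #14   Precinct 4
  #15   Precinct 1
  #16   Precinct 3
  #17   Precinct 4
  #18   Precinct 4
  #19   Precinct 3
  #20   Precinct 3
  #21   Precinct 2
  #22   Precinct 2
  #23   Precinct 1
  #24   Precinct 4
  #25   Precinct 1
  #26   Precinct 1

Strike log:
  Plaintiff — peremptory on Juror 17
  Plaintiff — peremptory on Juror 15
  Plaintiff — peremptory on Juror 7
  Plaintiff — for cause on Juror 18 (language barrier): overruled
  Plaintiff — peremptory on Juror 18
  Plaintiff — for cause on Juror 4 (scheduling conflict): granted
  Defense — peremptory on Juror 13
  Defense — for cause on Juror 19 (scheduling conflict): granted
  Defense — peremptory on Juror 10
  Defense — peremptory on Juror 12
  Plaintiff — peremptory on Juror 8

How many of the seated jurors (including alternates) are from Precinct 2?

Removed: #4, #7, #8, #10, #12, #13, #15, #17, #18, #19.
Seated (8 incl. alternates): #1, #2, #3, #5, #6, #9, #11, #14.
Of those, in Precinct 2: #1, #5 → 2.

2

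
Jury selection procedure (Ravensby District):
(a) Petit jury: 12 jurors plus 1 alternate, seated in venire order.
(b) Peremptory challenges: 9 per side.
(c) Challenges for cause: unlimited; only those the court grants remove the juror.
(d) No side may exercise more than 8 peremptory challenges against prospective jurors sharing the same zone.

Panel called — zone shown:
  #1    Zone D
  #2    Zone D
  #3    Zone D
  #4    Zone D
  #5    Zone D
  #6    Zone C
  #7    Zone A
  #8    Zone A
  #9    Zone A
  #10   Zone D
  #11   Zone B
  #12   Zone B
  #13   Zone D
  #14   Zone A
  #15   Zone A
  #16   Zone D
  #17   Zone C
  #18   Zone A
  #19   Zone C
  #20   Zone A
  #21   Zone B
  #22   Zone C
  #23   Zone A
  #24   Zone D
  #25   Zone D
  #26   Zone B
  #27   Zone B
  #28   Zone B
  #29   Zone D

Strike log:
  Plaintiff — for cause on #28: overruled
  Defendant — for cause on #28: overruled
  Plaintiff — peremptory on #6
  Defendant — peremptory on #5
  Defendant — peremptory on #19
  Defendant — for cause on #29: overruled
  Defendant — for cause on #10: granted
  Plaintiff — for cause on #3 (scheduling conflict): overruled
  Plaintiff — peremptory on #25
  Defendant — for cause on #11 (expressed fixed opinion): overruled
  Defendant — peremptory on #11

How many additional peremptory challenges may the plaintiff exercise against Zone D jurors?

Plaintiff peremptories so far: #6, #25 — 2 of 9 used, 7 left overall.
Against Zone D: #25 — 1 used; per-zone cap 8 leaves 7.
Binding limit: min(7, 7) = 7.

7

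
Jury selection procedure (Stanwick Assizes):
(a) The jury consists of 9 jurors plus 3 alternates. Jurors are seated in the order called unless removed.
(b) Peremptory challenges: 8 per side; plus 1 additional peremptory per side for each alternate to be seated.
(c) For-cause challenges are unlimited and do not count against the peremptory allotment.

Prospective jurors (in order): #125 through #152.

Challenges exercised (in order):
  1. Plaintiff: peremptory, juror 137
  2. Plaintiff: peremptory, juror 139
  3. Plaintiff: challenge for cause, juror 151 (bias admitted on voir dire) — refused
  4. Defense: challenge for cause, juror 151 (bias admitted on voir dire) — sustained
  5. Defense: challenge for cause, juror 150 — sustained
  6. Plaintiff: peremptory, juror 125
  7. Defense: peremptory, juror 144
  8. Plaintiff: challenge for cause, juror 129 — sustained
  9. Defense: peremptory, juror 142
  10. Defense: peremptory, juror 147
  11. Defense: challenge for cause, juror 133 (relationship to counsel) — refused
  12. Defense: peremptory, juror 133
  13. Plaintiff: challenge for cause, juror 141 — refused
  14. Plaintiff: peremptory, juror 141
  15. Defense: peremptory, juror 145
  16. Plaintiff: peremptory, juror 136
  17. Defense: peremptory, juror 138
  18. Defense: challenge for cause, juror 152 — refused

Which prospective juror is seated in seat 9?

Removed: #125, #129, #133, #136, #137, #138, #139, #141, #142, #144, #145, #147, #150, #151. (#152 stays — for-cause denied.)
Filling seats in venire order through position 9: #126, #127, #128, #130, #131, #132, #134, #135, #140.
So seat 9 is #140.

140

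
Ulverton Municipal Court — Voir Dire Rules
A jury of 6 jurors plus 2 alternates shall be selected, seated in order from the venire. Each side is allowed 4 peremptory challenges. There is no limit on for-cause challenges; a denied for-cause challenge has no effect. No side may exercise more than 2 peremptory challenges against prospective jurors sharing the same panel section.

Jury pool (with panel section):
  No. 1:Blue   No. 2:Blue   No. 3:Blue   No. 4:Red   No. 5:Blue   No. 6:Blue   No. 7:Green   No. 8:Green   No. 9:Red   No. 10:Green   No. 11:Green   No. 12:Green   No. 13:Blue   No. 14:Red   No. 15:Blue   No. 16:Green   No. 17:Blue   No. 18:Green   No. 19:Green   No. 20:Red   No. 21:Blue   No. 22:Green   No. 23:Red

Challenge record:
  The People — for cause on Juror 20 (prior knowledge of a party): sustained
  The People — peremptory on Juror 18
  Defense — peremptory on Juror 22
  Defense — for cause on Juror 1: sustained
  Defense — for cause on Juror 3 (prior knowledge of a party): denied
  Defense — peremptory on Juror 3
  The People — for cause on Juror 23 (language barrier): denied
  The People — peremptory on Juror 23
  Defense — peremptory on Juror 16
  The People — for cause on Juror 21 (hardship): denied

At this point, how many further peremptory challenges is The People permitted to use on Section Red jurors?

1

The People peremptories so far: #18, #23 — 2 of 4 used, 2 left overall.
Against Section Red: #23 — 1 used; per-section cap 2 leaves 1.
Binding limit: min(2, 1) = 1.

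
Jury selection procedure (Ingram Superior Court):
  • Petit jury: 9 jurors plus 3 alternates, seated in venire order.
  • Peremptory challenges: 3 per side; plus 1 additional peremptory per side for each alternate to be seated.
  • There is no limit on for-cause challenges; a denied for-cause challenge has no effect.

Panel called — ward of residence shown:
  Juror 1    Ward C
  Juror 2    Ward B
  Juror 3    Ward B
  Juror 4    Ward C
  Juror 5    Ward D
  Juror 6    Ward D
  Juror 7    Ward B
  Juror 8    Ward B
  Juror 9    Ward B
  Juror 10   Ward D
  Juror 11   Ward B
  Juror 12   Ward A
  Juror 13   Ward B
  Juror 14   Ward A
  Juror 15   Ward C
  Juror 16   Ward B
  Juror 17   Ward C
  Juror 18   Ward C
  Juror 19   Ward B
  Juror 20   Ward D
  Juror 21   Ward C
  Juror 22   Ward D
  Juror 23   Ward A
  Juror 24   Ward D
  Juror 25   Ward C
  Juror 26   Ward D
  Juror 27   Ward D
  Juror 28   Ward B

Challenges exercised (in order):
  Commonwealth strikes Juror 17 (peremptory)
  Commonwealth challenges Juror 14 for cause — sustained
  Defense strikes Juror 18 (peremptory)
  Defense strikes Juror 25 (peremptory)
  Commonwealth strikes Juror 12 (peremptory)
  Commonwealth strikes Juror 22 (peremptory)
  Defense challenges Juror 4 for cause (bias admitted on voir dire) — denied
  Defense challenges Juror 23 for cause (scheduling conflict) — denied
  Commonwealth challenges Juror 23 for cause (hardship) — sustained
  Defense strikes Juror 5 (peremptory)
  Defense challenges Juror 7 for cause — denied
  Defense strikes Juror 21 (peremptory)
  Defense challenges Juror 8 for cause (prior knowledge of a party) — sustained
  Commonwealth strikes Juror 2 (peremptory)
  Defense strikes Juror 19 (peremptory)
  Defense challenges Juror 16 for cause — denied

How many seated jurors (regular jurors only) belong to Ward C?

2

Removed: #2, #5, #8, #12, #14, #17, #18, #19, #21, #22, #23, #25.
Seated jurors 1–9: #1, #3, #4, #6, #7, #9, #10, #11, #13 (alternates #15, #16, #20 not counted).
Of those, in Ward C: #1, #4 → 2.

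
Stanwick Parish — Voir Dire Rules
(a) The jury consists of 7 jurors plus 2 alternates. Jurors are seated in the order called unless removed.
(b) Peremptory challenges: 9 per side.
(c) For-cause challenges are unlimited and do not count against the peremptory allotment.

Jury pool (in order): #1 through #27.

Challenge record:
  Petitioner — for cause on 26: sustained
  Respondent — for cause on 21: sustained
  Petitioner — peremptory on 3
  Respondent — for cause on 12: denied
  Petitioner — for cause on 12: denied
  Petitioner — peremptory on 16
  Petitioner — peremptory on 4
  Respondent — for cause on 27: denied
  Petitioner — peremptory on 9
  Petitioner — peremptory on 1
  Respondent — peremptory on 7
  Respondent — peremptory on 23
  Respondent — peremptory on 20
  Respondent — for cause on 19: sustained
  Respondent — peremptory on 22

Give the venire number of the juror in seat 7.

Removed: #1, #3, #4, #7, #9, #16, #19, #20, #21, #22, #23, #26. (#12, #27 stay — for-cause denied.)
Seating in order: seats 1–7 → #2, #5, #6, #8, #10, #11, #12; alternates → #13, #14.
So seat 7 is #12.

12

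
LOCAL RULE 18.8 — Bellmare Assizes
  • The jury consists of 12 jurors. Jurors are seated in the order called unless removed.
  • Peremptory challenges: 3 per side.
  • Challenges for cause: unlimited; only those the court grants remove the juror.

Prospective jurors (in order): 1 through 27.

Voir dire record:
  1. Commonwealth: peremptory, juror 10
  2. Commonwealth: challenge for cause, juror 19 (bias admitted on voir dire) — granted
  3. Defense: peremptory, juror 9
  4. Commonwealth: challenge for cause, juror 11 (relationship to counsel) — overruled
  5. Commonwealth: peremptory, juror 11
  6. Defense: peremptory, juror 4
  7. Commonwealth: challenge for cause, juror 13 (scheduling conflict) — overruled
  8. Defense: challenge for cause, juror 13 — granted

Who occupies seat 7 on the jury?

Removed: #4, #9, #10, #11, #13, #19.
Filling seats in venire order through position 7: #1, #2, #3, #5, #6, #7, #8.
So seat 7 is #8.

8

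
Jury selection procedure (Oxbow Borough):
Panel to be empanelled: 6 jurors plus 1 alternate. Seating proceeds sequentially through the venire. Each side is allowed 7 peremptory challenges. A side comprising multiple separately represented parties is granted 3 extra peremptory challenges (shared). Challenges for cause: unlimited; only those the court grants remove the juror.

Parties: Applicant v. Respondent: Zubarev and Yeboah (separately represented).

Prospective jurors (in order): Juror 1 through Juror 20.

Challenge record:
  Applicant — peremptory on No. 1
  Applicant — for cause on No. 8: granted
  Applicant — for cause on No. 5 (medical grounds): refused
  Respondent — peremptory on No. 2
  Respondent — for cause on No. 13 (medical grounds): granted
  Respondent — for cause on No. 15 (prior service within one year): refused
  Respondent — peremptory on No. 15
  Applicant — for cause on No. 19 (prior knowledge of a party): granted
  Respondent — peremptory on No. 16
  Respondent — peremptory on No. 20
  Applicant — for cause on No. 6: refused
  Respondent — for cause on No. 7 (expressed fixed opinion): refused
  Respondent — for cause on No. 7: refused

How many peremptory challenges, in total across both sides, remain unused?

12

Applicant allotment: 7. Respondent allotment: 7 base + 3 multi-party = 10.
Applicant peremptories used: #1 — 1 (for-cause on #8, #5, #19, #6 don't count).
Respondent peremptories used: #2, #15, #16, #20 — 4 (for-cause on #13, #15, #7, #7 don't count).
Remaining: (7 − 1) + (10 − 4) = 12.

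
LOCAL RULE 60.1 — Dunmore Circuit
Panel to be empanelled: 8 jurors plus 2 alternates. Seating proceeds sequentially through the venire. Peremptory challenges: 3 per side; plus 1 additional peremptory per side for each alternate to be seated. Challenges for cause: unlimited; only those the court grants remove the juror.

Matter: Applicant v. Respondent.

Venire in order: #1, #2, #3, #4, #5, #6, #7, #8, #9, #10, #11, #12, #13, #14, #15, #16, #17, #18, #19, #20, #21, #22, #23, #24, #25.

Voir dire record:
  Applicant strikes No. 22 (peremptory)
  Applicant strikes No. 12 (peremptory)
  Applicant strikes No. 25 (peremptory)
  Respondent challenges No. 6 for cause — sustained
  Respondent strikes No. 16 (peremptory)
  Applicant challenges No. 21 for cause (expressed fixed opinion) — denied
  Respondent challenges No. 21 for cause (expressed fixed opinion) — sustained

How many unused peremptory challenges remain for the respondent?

Respondent allotment: 3 base + 1 × 2 alternates = 5.
Respondent peremptories used: #16 — 1 (for-cause on #6, #21 don't count).
Remaining: 5 − 1 = 4.

4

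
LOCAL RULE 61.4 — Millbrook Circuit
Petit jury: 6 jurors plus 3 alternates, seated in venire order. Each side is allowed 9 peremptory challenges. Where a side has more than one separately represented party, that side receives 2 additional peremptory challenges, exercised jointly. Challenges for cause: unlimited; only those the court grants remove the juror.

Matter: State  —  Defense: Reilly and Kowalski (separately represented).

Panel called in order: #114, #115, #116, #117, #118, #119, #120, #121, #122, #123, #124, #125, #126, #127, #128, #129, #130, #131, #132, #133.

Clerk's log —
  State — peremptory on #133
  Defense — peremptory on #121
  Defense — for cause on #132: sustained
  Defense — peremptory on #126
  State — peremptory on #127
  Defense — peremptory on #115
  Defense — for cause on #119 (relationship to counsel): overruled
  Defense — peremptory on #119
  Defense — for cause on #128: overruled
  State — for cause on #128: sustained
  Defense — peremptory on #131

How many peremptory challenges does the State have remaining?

State allotment: 9.
State peremptories used: #133, #127 — 2 (the for-cause on #128 doesn't count).
Remaining: 9 − 2 = 7.

7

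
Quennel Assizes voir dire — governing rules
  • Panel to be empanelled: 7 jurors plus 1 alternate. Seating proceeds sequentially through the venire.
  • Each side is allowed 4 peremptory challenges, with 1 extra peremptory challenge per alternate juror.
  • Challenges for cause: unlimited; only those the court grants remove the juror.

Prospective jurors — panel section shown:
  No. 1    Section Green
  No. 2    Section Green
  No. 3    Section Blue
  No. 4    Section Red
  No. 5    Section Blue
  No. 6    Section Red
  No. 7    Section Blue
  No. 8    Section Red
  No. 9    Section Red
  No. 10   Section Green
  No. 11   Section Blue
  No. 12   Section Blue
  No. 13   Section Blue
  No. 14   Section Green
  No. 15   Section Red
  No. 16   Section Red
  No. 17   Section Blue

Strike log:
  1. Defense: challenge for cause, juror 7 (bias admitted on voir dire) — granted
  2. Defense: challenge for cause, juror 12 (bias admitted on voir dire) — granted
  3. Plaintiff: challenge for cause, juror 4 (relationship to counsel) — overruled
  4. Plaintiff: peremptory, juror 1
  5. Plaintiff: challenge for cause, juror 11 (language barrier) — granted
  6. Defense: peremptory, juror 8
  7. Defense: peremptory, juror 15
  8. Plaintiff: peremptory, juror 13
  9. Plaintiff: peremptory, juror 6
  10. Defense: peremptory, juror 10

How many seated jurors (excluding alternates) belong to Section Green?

2

Removed: #1, #6, #7, #8, #10, #11, #12, #13, #15.
Seated jurors 1–7: #2, #3, #4, #5, #9, #14, #16 (alternates #17 not counted).
Of those, in Section Green: #2, #14 → 2.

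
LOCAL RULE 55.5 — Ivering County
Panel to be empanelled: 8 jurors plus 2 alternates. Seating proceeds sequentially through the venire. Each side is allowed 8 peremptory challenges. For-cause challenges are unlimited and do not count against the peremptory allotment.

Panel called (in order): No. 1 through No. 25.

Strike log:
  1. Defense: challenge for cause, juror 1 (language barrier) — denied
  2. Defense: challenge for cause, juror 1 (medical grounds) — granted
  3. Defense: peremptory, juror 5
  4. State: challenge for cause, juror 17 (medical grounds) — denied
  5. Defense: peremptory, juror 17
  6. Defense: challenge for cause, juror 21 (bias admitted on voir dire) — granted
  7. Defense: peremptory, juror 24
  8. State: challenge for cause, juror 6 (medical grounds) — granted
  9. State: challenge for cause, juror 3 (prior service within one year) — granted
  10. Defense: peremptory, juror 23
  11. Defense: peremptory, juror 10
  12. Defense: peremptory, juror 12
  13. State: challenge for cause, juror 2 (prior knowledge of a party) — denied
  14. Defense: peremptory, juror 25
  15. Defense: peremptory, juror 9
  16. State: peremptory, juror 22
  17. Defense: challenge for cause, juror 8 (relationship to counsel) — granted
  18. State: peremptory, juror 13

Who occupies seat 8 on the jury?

18

Removed: #1, #3, #5, #6, #8, #9, #10, #12, #13, #17, #21, #22, #23, #24, #25. (#2 stays — for-cause denied.)
Seating in order: seats 1–8 → #2, #4, #7, #11, #14, #15, #16, #18; alternates → #19, #20.
So seat 8 is #18.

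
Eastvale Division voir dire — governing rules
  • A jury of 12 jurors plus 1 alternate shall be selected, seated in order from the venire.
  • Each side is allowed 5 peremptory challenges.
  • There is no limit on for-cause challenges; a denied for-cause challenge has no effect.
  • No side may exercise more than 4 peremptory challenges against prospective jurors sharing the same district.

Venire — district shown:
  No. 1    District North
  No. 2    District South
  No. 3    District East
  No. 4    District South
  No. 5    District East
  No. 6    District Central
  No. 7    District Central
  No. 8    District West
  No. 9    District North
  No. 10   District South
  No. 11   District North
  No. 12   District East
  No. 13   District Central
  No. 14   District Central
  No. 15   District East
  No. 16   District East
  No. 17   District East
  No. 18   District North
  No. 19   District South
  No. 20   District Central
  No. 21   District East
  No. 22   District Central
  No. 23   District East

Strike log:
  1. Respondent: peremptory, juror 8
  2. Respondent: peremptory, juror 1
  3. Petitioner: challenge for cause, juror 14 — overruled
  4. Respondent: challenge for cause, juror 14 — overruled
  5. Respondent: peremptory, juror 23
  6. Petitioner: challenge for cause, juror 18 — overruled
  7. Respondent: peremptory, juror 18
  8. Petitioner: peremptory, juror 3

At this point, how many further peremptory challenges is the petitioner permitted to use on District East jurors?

3

Petitioner peremptories so far: #3 — 1 of 5 used, 4 left overall.
Against District East: #3 — 1 used; per-district cap 4 leaves 3.
Binding limit: min(4, 3) = 3.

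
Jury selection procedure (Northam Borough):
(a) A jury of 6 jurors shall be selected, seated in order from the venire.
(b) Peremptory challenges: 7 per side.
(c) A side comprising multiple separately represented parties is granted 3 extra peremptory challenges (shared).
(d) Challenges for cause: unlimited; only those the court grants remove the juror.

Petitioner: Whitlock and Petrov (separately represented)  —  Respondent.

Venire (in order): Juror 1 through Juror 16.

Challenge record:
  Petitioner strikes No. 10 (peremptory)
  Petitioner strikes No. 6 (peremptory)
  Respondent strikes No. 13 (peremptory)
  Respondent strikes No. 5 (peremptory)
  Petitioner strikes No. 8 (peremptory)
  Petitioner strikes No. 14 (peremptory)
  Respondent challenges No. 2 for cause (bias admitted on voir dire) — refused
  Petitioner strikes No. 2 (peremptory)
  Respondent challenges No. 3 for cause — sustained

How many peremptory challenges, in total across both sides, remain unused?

Petitioner allotment: 7 base + 3 multi-party = 10. Respondent allotment: 7.
Petitioner peremptories used: #10, #6, #8, #14, #2 — 5.
Respondent peremptories used: #13, #5 — 2 (for-cause on #2, #3 don't count).
Remaining: (10 − 5) + (7 − 2) = 10.

10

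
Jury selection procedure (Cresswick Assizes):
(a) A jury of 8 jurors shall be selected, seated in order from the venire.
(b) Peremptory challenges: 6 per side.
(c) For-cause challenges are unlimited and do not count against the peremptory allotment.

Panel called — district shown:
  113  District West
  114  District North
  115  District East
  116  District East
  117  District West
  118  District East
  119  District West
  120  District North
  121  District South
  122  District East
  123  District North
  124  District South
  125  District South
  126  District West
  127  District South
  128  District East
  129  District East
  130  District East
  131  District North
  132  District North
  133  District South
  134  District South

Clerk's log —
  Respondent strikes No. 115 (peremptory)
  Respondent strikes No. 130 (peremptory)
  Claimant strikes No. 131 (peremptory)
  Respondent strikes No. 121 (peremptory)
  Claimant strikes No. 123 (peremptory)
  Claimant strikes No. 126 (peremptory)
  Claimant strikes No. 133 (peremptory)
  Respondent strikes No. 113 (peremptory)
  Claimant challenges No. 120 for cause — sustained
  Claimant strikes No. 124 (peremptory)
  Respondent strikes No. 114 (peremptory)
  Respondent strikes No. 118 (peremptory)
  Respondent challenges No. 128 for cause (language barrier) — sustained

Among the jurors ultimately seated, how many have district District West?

2

Removed: #113, #114, #115, #118, #120, #121, #123, #124, #126, #128, #130, #131, #133.
Seated jurors 1–8: #116, #117, #119, #122, #125, #127, #129, #132.
Of those, in District West: #117, #119 → 2.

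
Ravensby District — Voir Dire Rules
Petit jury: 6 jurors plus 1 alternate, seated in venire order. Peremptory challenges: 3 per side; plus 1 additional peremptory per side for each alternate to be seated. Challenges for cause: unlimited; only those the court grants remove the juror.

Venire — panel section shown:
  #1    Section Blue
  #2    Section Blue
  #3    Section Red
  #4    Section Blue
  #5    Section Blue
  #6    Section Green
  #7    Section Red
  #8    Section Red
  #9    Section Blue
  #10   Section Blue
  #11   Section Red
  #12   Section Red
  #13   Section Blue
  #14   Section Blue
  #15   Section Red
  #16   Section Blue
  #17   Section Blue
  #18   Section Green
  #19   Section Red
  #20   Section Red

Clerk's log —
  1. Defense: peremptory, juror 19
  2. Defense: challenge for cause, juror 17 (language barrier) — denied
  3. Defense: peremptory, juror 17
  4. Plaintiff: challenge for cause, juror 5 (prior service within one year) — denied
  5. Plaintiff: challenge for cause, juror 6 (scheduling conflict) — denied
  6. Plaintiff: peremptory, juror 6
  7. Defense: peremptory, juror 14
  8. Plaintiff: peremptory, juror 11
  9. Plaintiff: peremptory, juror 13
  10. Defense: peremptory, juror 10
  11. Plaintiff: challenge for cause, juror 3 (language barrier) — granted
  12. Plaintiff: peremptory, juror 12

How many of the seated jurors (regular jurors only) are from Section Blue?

4

Removed: #3, #6, #10, #11, #12, #13, #14, #17, #19.
Seated jurors 1–6: #1, #2, #4, #5, #7, #8 (alternates #9 not counted).
Of those, in Section Blue: #1, #2, #4, #5 → 4.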